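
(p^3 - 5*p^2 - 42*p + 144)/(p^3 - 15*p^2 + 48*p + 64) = (p^2 + 3*p - 18)/(p^2 - 7*p - 8)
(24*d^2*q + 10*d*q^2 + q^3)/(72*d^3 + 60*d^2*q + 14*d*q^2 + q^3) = q*(4*d + q)/(12*d^2 + 8*d*q + q^2)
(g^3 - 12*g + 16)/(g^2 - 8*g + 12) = (g^2 + 2*g - 8)/(g - 6)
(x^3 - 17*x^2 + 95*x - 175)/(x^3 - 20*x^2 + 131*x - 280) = (x - 5)/(x - 8)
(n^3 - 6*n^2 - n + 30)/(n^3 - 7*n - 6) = (n - 5)/(n + 1)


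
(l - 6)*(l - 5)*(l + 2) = l^3 - 9*l^2 + 8*l + 60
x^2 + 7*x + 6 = (x + 1)*(x + 6)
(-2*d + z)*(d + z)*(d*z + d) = -2*d^3*z - 2*d^3 - d^2*z^2 - d^2*z + d*z^3 + d*z^2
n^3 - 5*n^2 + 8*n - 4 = (n - 2)^2*(n - 1)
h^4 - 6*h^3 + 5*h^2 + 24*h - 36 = (h - 3)^2*(h - 2)*(h + 2)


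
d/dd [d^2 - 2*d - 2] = 2*d - 2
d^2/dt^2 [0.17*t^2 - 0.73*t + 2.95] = 0.340000000000000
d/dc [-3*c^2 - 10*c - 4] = -6*c - 10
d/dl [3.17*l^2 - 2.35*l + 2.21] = 6.34*l - 2.35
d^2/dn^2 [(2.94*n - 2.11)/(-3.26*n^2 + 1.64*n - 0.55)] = (-(2.94*n - 2.11)*(6.52*n - 1.64)*(13.04*n - 3.28) + (57.5064*n - 23.4004)*(3.26*n^2 - 1.64*n + 0.55))/(3.26*n^2 - 1.64*n + 0.55)^3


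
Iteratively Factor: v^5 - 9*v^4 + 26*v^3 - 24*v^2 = (v - 4)*(v^4 - 5*v^3 + 6*v^2) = (v - 4)*(v - 3)*(v^3 - 2*v^2) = (v - 4)*(v - 3)*(v - 2)*(v^2) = v*(v - 4)*(v - 3)*(v - 2)*(v)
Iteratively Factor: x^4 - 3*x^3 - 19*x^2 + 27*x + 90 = (x - 5)*(x^3 + 2*x^2 - 9*x - 18) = (x - 5)*(x + 3)*(x^2 - x - 6) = (x - 5)*(x + 2)*(x + 3)*(x - 3)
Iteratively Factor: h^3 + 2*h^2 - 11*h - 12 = (h + 4)*(h^2 - 2*h - 3) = (h + 1)*(h + 4)*(h - 3)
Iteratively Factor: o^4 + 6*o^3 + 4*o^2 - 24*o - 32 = (o - 2)*(o^3 + 8*o^2 + 20*o + 16) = (o - 2)*(o + 4)*(o^2 + 4*o + 4) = (o - 2)*(o + 2)*(o + 4)*(o + 2)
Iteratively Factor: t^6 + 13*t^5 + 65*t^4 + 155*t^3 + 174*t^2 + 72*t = (t + 1)*(t^5 + 12*t^4 + 53*t^3 + 102*t^2 + 72*t) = (t + 1)*(t + 3)*(t^4 + 9*t^3 + 26*t^2 + 24*t) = (t + 1)*(t + 3)^2*(t^3 + 6*t^2 + 8*t) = t*(t + 1)*(t + 3)^2*(t^2 + 6*t + 8) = t*(t + 1)*(t + 3)^2*(t + 4)*(t + 2)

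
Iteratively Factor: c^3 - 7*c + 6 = (c + 3)*(c^2 - 3*c + 2) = (c - 2)*(c + 3)*(c - 1)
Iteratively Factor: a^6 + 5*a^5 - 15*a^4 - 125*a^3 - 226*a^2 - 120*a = (a + 4)*(a^5 + a^4 - 19*a^3 - 49*a^2 - 30*a) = (a + 3)*(a + 4)*(a^4 - 2*a^3 - 13*a^2 - 10*a) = (a + 1)*(a + 3)*(a + 4)*(a^3 - 3*a^2 - 10*a) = (a + 1)*(a + 2)*(a + 3)*(a + 4)*(a^2 - 5*a) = a*(a + 1)*(a + 2)*(a + 3)*(a + 4)*(a - 5)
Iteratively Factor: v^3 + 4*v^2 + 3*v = (v + 1)*(v^2 + 3*v) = (v + 1)*(v + 3)*(v)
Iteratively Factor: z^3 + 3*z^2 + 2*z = (z)*(z^2 + 3*z + 2) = z*(z + 2)*(z + 1)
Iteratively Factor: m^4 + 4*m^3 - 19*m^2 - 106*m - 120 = (m + 3)*(m^3 + m^2 - 22*m - 40) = (m + 2)*(m + 3)*(m^2 - m - 20) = (m + 2)*(m + 3)*(m + 4)*(m - 5)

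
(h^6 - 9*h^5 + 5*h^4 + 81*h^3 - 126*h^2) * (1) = h^6 - 9*h^5 + 5*h^4 + 81*h^3 - 126*h^2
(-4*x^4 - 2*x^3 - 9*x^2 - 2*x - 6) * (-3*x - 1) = 12*x^5 + 10*x^4 + 29*x^3 + 15*x^2 + 20*x + 6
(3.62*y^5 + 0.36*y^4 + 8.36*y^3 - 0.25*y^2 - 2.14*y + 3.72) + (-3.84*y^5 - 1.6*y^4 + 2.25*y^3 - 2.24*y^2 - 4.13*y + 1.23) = -0.22*y^5 - 1.24*y^4 + 10.61*y^3 - 2.49*y^2 - 6.27*y + 4.95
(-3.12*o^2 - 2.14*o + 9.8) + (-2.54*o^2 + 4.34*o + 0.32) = -5.66*o^2 + 2.2*o + 10.12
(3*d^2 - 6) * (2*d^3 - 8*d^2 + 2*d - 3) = 6*d^5 - 24*d^4 - 6*d^3 + 39*d^2 - 12*d + 18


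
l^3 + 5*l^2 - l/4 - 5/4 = (l - 1/2)*(l + 1/2)*(l + 5)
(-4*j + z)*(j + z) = -4*j^2 - 3*j*z + z^2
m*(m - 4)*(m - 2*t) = m^3 - 2*m^2*t - 4*m^2 + 8*m*t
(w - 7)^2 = w^2 - 14*w + 49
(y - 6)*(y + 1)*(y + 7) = y^3 + 2*y^2 - 41*y - 42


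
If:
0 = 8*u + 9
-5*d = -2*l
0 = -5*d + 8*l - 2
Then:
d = 2/15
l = 1/3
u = -9/8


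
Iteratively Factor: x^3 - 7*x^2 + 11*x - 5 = (x - 5)*(x^2 - 2*x + 1) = (x - 5)*(x - 1)*(x - 1)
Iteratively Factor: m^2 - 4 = (m + 2)*(m - 2)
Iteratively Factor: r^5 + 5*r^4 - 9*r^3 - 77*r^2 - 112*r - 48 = (r + 1)*(r^4 + 4*r^3 - 13*r^2 - 64*r - 48) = (r - 4)*(r + 1)*(r^3 + 8*r^2 + 19*r + 12) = (r - 4)*(r + 1)*(r + 3)*(r^2 + 5*r + 4) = (r - 4)*(r + 1)*(r + 3)*(r + 4)*(r + 1)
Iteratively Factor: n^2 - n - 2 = (n - 2)*(n + 1)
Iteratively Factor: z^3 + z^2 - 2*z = (z + 2)*(z^2 - z) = (z - 1)*(z + 2)*(z)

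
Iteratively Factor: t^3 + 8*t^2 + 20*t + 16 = (t + 2)*(t^2 + 6*t + 8) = (t + 2)^2*(t + 4)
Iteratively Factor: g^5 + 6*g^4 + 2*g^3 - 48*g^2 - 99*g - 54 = (g - 3)*(g^4 + 9*g^3 + 29*g^2 + 39*g + 18) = (g - 3)*(g + 1)*(g^3 + 8*g^2 + 21*g + 18) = (g - 3)*(g + 1)*(g + 2)*(g^2 + 6*g + 9) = (g - 3)*(g + 1)*(g + 2)*(g + 3)*(g + 3)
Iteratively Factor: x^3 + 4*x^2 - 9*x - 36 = (x - 3)*(x^2 + 7*x + 12) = (x - 3)*(x + 3)*(x + 4)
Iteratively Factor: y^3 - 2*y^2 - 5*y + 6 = (y + 2)*(y^2 - 4*y + 3) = (y - 3)*(y + 2)*(y - 1)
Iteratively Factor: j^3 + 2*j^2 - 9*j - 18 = (j + 3)*(j^2 - j - 6) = (j + 2)*(j + 3)*(j - 3)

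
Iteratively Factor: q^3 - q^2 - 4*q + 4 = (q - 2)*(q^2 + q - 2) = (q - 2)*(q - 1)*(q + 2)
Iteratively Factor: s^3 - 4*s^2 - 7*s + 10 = (s + 2)*(s^2 - 6*s + 5) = (s - 1)*(s + 2)*(s - 5)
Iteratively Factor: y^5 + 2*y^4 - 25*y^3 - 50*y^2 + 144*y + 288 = (y - 4)*(y^4 + 6*y^3 - y^2 - 54*y - 72) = (y - 4)*(y + 3)*(y^3 + 3*y^2 - 10*y - 24) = (y - 4)*(y + 2)*(y + 3)*(y^2 + y - 12) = (y - 4)*(y - 3)*(y + 2)*(y + 3)*(y + 4)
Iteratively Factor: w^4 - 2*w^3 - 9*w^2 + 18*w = (w - 3)*(w^3 + w^2 - 6*w) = (w - 3)*(w - 2)*(w^2 + 3*w) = w*(w - 3)*(w - 2)*(w + 3)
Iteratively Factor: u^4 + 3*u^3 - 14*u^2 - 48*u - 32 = (u - 4)*(u^3 + 7*u^2 + 14*u + 8) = (u - 4)*(u + 1)*(u^2 + 6*u + 8) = (u - 4)*(u + 1)*(u + 4)*(u + 2)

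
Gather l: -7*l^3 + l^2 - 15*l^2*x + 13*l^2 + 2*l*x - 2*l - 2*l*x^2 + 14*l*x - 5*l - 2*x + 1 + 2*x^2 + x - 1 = -7*l^3 + l^2*(14 - 15*x) + l*(-2*x^2 + 16*x - 7) + 2*x^2 - x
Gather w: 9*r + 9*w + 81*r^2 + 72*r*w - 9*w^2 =81*r^2 + 9*r - 9*w^2 + w*(72*r + 9)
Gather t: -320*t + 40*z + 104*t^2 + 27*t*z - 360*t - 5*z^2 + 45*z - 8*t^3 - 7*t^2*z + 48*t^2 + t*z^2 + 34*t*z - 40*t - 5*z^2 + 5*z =-8*t^3 + t^2*(152 - 7*z) + t*(z^2 + 61*z - 720) - 10*z^2 + 90*z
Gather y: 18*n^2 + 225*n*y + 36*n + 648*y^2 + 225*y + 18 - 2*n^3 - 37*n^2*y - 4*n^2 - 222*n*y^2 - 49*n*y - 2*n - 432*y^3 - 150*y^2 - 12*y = -2*n^3 + 14*n^2 + 34*n - 432*y^3 + y^2*(498 - 222*n) + y*(-37*n^2 + 176*n + 213) + 18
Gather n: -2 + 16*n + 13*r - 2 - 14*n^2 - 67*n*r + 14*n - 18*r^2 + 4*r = -14*n^2 + n*(30 - 67*r) - 18*r^2 + 17*r - 4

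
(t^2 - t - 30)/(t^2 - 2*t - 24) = (t + 5)/(t + 4)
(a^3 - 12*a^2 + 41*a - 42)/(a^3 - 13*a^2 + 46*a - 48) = (a - 7)/(a - 8)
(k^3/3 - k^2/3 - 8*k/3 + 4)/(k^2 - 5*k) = (k^3 - k^2 - 8*k + 12)/(3*k*(k - 5))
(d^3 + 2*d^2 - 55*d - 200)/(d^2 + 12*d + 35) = (d^2 - 3*d - 40)/(d + 7)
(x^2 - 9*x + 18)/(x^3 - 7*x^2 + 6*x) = (x - 3)/(x*(x - 1))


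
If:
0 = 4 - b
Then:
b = 4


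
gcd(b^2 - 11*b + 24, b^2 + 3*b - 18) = b - 3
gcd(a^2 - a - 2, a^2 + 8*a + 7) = a + 1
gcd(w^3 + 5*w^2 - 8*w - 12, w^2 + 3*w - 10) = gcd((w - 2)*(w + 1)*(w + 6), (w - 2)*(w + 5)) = w - 2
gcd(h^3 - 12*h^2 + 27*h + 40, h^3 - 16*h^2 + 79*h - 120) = h^2 - 13*h + 40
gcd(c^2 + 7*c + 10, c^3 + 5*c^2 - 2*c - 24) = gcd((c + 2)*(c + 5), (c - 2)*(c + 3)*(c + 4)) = 1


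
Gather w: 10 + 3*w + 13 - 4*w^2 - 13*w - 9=-4*w^2 - 10*w + 14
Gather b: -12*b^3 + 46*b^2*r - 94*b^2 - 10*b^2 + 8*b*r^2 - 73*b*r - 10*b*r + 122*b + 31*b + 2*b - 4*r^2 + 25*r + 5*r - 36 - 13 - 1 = -12*b^3 + b^2*(46*r - 104) + b*(8*r^2 - 83*r + 155) - 4*r^2 + 30*r - 50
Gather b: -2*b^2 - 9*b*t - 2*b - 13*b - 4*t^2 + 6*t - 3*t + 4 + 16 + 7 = -2*b^2 + b*(-9*t - 15) - 4*t^2 + 3*t + 27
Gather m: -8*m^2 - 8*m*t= -8*m^2 - 8*m*t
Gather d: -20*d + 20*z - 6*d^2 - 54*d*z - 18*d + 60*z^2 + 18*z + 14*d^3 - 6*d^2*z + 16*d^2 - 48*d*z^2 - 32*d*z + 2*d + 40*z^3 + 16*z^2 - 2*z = 14*d^3 + d^2*(10 - 6*z) + d*(-48*z^2 - 86*z - 36) + 40*z^3 + 76*z^2 + 36*z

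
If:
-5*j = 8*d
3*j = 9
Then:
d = -15/8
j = 3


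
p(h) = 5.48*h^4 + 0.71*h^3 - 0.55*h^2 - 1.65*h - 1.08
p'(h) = 21.92*h^3 + 2.13*h^2 - 1.1*h - 1.65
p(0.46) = -1.64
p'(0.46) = 0.43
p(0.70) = -0.95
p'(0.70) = 6.14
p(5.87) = 6620.17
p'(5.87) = 4498.87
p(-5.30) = 4210.50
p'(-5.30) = -3199.37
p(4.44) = 2172.57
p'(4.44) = 1954.08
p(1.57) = 31.02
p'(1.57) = 86.70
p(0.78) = -0.34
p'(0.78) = 9.19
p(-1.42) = 20.40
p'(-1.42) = -58.56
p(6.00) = 7224.66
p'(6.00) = 4803.15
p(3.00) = 452.07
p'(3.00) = 606.06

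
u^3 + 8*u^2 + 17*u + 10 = (u + 1)*(u + 2)*(u + 5)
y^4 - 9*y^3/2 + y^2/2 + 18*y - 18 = (y - 3)*(y - 2)*(y - 3/2)*(y + 2)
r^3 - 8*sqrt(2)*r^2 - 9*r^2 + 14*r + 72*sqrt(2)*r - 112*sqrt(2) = (r - 7)*(r - 2)*(r - 8*sqrt(2))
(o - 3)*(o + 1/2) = o^2 - 5*o/2 - 3/2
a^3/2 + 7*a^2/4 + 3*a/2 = a*(a/2 + 1)*(a + 3/2)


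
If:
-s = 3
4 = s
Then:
No Solution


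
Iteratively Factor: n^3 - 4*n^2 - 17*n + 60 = (n + 4)*(n^2 - 8*n + 15) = (n - 3)*(n + 4)*(n - 5)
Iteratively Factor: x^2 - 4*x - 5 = (x + 1)*(x - 5)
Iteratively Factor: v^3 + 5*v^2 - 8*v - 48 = (v + 4)*(v^2 + v - 12) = (v - 3)*(v + 4)*(v + 4)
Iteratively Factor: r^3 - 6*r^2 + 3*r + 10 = (r - 2)*(r^2 - 4*r - 5) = (r - 5)*(r - 2)*(r + 1)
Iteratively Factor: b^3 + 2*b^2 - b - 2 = (b + 2)*(b^2 - 1) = (b + 1)*(b + 2)*(b - 1)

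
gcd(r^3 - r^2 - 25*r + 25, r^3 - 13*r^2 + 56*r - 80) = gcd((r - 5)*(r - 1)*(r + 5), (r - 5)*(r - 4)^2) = r - 5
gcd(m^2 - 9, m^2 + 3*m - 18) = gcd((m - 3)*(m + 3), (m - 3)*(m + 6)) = m - 3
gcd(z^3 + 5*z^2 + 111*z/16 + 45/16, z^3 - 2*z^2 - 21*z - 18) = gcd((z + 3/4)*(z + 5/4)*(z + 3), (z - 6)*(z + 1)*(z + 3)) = z + 3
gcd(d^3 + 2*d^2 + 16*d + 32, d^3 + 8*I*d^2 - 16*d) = d + 4*I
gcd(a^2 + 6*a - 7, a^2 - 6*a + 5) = a - 1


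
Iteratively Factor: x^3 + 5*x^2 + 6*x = (x + 3)*(x^2 + 2*x) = (x + 2)*(x + 3)*(x)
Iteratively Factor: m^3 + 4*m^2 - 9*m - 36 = (m + 4)*(m^2 - 9) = (m - 3)*(m + 4)*(m + 3)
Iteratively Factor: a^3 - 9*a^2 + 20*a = (a - 5)*(a^2 - 4*a) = a*(a - 5)*(a - 4)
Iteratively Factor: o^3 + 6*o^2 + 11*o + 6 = (o + 1)*(o^2 + 5*o + 6) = (o + 1)*(o + 2)*(o + 3)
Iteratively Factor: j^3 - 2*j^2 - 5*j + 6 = (j - 1)*(j^2 - j - 6) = (j - 3)*(j - 1)*(j + 2)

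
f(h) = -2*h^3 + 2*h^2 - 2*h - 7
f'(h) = -6*h^2 + 4*h - 2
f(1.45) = -11.79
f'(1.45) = -8.82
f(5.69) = -322.07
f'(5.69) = -173.50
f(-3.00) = 71.00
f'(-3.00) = -68.00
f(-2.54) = 43.76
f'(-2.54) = -50.87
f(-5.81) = 464.38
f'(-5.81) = -227.78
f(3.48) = -74.03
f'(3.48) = -60.74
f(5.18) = -241.68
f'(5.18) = -142.27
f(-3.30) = 93.25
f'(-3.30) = -80.54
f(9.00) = -1321.00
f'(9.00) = -452.00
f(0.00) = -7.00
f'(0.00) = -2.00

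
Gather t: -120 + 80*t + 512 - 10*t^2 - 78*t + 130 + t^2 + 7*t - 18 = -9*t^2 + 9*t + 504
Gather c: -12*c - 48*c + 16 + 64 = 80 - 60*c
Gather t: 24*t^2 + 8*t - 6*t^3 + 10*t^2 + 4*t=-6*t^3 + 34*t^2 + 12*t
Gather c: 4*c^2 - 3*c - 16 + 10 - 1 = 4*c^2 - 3*c - 7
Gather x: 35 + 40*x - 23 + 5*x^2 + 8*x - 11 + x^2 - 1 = 6*x^2 + 48*x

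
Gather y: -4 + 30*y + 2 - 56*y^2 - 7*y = -56*y^2 + 23*y - 2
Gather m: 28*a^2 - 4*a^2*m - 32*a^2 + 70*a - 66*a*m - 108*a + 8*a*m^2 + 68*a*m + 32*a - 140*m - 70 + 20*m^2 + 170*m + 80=-4*a^2 - 6*a + m^2*(8*a + 20) + m*(-4*a^2 + 2*a + 30) + 10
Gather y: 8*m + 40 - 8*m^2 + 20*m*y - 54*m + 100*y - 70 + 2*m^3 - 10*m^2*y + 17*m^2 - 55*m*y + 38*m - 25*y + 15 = 2*m^3 + 9*m^2 - 8*m + y*(-10*m^2 - 35*m + 75) - 15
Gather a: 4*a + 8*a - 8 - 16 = 12*a - 24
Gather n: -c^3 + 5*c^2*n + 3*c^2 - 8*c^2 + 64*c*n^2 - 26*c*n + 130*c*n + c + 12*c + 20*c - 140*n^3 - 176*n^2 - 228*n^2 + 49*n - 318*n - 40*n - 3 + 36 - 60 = -c^3 - 5*c^2 + 33*c - 140*n^3 + n^2*(64*c - 404) + n*(5*c^2 + 104*c - 309) - 27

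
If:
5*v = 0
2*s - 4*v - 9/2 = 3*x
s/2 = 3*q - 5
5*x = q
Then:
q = 245/114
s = 55/19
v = 0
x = 49/114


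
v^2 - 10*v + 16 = (v - 8)*(v - 2)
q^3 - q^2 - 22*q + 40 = (q - 4)*(q - 2)*(q + 5)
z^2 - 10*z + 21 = (z - 7)*(z - 3)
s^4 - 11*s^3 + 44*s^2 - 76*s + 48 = (s - 4)*(s - 3)*(s - 2)^2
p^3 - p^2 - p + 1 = (p - 1)^2*(p + 1)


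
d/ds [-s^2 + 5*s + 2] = 5 - 2*s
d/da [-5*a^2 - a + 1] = -10*a - 1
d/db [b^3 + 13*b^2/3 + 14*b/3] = 3*b^2 + 26*b/3 + 14/3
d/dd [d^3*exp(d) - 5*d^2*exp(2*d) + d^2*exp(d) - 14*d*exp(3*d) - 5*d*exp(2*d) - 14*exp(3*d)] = (d^3 - 10*d^2*exp(d) + 4*d^2 - 42*d*exp(2*d) - 20*d*exp(d) + 2*d - 56*exp(2*d) - 5*exp(d))*exp(d)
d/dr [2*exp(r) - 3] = 2*exp(r)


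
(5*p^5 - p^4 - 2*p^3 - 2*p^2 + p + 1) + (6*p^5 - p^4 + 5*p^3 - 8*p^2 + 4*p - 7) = 11*p^5 - 2*p^4 + 3*p^3 - 10*p^2 + 5*p - 6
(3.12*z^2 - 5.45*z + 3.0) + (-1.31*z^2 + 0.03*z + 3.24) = 1.81*z^2 - 5.42*z + 6.24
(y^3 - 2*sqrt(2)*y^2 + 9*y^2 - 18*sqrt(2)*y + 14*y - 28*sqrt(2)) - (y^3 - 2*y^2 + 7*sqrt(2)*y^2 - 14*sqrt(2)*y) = -9*sqrt(2)*y^2 + 11*y^2 - 4*sqrt(2)*y + 14*y - 28*sqrt(2)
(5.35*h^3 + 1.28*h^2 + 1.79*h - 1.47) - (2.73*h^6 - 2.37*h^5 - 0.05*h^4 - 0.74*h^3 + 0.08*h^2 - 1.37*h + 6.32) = -2.73*h^6 + 2.37*h^5 + 0.05*h^4 + 6.09*h^3 + 1.2*h^2 + 3.16*h - 7.79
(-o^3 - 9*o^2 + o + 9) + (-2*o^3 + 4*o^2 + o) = -3*o^3 - 5*o^2 + 2*o + 9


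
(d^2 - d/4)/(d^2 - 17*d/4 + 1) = d/(d - 4)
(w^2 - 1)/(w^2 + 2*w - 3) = (w + 1)/(w + 3)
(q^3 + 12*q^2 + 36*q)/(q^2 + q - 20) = q*(q^2 + 12*q + 36)/(q^2 + q - 20)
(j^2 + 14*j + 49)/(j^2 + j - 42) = (j + 7)/(j - 6)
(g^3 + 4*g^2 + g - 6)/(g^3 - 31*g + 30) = (g^2 + 5*g + 6)/(g^2 + g - 30)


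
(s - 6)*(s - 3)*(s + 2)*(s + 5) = s^4 - 2*s^3 - 35*s^2 + 36*s + 180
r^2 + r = r*(r + 1)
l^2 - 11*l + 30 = (l - 6)*(l - 5)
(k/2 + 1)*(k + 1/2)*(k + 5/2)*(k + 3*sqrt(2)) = k^4/2 + 3*sqrt(2)*k^3/2 + 5*k^3/2 + 29*k^2/8 + 15*sqrt(2)*k^2/2 + 5*k/4 + 87*sqrt(2)*k/8 + 15*sqrt(2)/4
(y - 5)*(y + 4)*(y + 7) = y^3 + 6*y^2 - 27*y - 140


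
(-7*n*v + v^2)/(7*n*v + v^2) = (-7*n + v)/(7*n + v)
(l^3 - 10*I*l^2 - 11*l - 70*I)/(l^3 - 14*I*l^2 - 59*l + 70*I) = (l + 2*I)/(l - 2*I)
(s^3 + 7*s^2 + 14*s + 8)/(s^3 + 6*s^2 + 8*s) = (s + 1)/s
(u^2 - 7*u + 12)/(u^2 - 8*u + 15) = (u - 4)/(u - 5)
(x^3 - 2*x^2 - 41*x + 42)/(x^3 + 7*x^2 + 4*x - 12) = (x - 7)/(x + 2)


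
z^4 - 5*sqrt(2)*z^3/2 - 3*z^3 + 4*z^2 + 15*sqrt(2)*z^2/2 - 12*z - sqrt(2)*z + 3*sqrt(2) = (z - 3)*(z - sqrt(2))^2*(z - sqrt(2)/2)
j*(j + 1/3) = j^2 + j/3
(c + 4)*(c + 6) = c^2 + 10*c + 24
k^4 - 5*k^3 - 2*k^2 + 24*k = k*(k - 4)*(k - 3)*(k + 2)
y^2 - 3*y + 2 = (y - 2)*(y - 1)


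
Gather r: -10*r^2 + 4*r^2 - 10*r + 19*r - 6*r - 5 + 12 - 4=-6*r^2 + 3*r + 3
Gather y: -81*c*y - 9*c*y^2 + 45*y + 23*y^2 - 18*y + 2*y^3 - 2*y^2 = 2*y^3 + y^2*(21 - 9*c) + y*(27 - 81*c)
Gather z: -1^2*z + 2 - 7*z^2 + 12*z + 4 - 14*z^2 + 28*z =-21*z^2 + 39*z + 6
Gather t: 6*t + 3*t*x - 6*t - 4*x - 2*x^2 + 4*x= 3*t*x - 2*x^2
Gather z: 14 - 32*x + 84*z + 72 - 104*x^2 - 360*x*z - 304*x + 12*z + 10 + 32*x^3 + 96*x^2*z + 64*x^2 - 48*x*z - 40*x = 32*x^3 - 40*x^2 - 376*x + z*(96*x^2 - 408*x + 96) + 96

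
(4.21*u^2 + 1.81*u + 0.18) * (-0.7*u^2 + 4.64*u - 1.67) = -2.947*u^4 + 18.2674*u^3 + 1.2417*u^2 - 2.1875*u - 0.3006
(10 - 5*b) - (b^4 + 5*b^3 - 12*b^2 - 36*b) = -b^4 - 5*b^3 + 12*b^2 + 31*b + 10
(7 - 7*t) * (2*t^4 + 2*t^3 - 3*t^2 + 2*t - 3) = -14*t^5 + 35*t^3 - 35*t^2 + 35*t - 21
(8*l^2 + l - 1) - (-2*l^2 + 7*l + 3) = 10*l^2 - 6*l - 4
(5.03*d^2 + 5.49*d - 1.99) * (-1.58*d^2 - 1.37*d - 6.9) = -7.9474*d^4 - 15.5653*d^3 - 39.0841*d^2 - 35.1547*d + 13.731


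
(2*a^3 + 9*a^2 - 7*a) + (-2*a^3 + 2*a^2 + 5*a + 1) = 11*a^2 - 2*a + 1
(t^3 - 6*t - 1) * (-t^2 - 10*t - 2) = -t^5 - 10*t^4 + 4*t^3 + 61*t^2 + 22*t + 2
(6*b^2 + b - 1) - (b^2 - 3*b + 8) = 5*b^2 + 4*b - 9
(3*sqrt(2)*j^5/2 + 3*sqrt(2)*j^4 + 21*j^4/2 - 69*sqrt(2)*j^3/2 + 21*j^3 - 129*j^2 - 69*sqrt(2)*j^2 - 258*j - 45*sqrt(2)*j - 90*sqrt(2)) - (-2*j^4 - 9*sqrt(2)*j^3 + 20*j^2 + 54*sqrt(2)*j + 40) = 3*sqrt(2)*j^5/2 + 3*sqrt(2)*j^4 + 25*j^4/2 - 51*sqrt(2)*j^3/2 + 21*j^3 - 149*j^2 - 69*sqrt(2)*j^2 - 258*j - 99*sqrt(2)*j - 90*sqrt(2) - 40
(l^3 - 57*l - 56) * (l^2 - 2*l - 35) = l^5 - 2*l^4 - 92*l^3 + 58*l^2 + 2107*l + 1960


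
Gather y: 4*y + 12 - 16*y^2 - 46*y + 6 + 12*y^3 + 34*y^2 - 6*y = 12*y^3 + 18*y^2 - 48*y + 18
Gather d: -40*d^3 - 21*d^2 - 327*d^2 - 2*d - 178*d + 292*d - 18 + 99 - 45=-40*d^3 - 348*d^2 + 112*d + 36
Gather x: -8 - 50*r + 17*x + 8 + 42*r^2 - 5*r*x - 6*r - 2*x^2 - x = 42*r^2 - 56*r - 2*x^2 + x*(16 - 5*r)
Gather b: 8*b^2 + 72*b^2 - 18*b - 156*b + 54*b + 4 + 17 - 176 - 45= 80*b^2 - 120*b - 200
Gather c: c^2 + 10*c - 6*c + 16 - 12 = c^2 + 4*c + 4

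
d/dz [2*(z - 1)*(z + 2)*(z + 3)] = 6*z^2 + 16*z + 2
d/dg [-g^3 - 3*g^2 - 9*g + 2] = -3*g^2 - 6*g - 9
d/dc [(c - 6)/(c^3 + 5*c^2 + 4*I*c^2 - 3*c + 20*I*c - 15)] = (-2*c^3 + c^2*(13 - 4*I) + c*(60 + 48*I) - 33 + 120*I)/(c^6 + c^5*(10 + 8*I) + c^4*(3 + 80*I) + c^3*(-220 + 176*I) + c^2*(-541 - 240*I) + c*(90 - 600*I) + 225)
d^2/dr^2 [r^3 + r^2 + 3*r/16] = 6*r + 2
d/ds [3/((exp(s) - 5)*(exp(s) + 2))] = (9 - 6*exp(s))*exp(s)/(exp(4*s) - 6*exp(3*s) - 11*exp(2*s) + 60*exp(s) + 100)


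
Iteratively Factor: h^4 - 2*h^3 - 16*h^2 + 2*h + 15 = (h + 1)*(h^3 - 3*h^2 - 13*h + 15) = (h - 1)*(h + 1)*(h^2 - 2*h - 15) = (h - 1)*(h + 1)*(h + 3)*(h - 5)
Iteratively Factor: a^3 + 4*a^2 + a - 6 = (a + 2)*(a^2 + 2*a - 3) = (a - 1)*(a + 2)*(a + 3)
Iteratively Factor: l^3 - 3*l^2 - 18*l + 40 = (l + 4)*(l^2 - 7*l + 10) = (l - 2)*(l + 4)*(l - 5)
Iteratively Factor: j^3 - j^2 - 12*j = (j + 3)*(j^2 - 4*j) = (j - 4)*(j + 3)*(j)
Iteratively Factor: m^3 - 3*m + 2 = (m - 1)*(m^2 + m - 2) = (m - 1)^2*(m + 2)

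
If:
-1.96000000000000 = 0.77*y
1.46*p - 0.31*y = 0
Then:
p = -0.54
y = -2.55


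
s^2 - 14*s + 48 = (s - 8)*(s - 6)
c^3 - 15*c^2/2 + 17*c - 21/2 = (c - 7/2)*(c - 3)*(c - 1)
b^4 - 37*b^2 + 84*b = b*(b - 4)*(b - 3)*(b + 7)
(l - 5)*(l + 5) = l^2 - 25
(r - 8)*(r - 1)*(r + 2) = r^3 - 7*r^2 - 10*r + 16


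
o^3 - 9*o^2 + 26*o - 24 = (o - 4)*(o - 3)*(o - 2)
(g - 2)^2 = g^2 - 4*g + 4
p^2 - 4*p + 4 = (p - 2)^2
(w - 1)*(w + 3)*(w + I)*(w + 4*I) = w^4 + 2*w^3 + 5*I*w^3 - 7*w^2 + 10*I*w^2 - 8*w - 15*I*w + 12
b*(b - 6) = b^2 - 6*b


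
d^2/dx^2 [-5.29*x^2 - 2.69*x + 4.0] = -10.5800000000000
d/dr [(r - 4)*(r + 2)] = 2*r - 2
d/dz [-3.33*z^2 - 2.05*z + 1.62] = -6.66*z - 2.05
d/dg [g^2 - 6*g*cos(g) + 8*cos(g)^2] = 6*g*sin(g) + 2*g - 8*sin(2*g) - 6*cos(g)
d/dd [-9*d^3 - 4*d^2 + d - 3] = -27*d^2 - 8*d + 1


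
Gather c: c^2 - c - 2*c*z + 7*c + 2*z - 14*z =c^2 + c*(6 - 2*z) - 12*z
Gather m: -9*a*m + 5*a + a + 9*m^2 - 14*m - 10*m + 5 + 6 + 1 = 6*a + 9*m^2 + m*(-9*a - 24) + 12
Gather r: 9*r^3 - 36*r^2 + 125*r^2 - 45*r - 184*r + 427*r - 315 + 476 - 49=9*r^3 + 89*r^2 + 198*r + 112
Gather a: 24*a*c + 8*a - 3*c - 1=a*(24*c + 8) - 3*c - 1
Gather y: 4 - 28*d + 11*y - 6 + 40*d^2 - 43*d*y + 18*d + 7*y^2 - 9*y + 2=40*d^2 - 10*d + 7*y^2 + y*(2 - 43*d)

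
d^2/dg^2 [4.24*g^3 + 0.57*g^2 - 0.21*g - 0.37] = 25.44*g + 1.14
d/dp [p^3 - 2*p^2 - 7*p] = 3*p^2 - 4*p - 7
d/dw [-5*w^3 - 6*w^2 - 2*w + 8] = -15*w^2 - 12*w - 2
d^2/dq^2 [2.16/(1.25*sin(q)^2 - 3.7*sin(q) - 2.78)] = (13.5*sin(q)^4 - 29.97*sin(q)^3 + 39.3444*sin(q)^2 + 37.72224*sin(q) - 74.1528)/(-1.25*sin(q)^2 + 3.7*sin(q) + 2.78)^3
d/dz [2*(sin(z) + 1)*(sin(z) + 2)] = 2*(2*sin(z) + 3)*cos(z)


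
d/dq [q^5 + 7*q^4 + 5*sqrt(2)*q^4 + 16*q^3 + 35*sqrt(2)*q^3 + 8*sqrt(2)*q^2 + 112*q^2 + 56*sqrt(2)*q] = 5*q^4 + 28*q^3 + 20*sqrt(2)*q^3 + 48*q^2 + 105*sqrt(2)*q^2 + 16*sqrt(2)*q + 224*q + 56*sqrt(2)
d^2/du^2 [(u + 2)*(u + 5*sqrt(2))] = 2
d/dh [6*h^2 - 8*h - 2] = 12*h - 8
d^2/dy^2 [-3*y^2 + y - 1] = -6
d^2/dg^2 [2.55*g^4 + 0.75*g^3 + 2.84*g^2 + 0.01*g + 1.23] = 30.6*g^2 + 4.5*g + 5.68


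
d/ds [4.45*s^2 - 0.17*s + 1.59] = 8.9*s - 0.17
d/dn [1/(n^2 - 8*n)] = 2*(4 - n)/(n^2*(n - 8)^2)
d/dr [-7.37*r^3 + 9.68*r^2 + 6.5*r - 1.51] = -22.11*r^2 + 19.36*r + 6.5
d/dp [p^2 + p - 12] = 2*p + 1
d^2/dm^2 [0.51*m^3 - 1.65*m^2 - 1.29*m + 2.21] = 3.06*m - 3.3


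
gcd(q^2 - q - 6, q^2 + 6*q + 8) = q + 2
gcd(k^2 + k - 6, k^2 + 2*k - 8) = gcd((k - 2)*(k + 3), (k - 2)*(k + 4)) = k - 2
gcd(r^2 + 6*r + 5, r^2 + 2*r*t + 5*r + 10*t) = r + 5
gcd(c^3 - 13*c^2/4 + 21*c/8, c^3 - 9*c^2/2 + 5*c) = c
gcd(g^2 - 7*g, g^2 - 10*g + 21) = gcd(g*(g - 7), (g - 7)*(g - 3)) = g - 7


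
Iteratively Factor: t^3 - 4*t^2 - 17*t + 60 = (t - 5)*(t^2 + t - 12) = (t - 5)*(t + 4)*(t - 3)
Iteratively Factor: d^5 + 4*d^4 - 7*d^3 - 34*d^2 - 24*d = (d + 1)*(d^4 + 3*d^3 - 10*d^2 - 24*d) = (d + 1)*(d + 4)*(d^3 - d^2 - 6*d) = d*(d + 1)*(d + 4)*(d^2 - d - 6) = d*(d - 3)*(d + 1)*(d + 4)*(d + 2)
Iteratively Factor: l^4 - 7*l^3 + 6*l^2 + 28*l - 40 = (l + 2)*(l^3 - 9*l^2 + 24*l - 20) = (l - 2)*(l + 2)*(l^2 - 7*l + 10) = (l - 5)*(l - 2)*(l + 2)*(l - 2)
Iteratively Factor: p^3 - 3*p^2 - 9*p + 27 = (p + 3)*(p^2 - 6*p + 9) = (p - 3)*(p + 3)*(p - 3)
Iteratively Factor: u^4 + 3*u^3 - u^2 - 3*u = (u - 1)*(u^3 + 4*u^2 + 3*u) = (u - 1)*(u + 3)*(u^2 + u) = (u - 1)*(u + 1)*(u + 3)*(u)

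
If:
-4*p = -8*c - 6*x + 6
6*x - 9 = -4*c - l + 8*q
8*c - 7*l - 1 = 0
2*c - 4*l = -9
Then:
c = 67/18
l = 37/9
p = 3*x/2 + 107/18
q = 3*x/4 + 5/4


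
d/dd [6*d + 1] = 6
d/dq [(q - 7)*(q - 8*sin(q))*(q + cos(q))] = (7 - q)*(q - 8*sin(q))*(sin(q) - 1) + (7 - q)*(q + cos(q))*(8*cos(q) - 1) + (q - 8*sin(q))*(q + cos(q))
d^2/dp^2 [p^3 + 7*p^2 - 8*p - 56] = 6*p + 14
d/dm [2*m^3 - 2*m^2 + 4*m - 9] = 6*m^2 - 4*m + 4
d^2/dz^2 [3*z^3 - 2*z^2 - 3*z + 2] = 18*z - 4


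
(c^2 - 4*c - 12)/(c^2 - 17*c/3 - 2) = 3*(c + 2)/(3*c + 1)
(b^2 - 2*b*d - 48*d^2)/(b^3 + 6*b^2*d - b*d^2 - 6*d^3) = (b - 8*d)/(b^2 - d^2)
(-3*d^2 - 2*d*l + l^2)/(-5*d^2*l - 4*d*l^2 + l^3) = (3*d - l)/(l*(5*d - l))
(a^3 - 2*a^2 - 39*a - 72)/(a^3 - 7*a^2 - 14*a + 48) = (a + 3)/(a - 2)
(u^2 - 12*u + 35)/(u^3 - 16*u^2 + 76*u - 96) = (u^2 - 12*u + 35)/(u^3 - 16*u^2 + 76*u - 96)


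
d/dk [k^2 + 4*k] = 2*k + 4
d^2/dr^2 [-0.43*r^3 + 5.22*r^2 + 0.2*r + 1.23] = 10.44 - 2.58*r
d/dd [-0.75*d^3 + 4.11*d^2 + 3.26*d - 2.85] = -2.25*d^2 + 8.22*d + 3.26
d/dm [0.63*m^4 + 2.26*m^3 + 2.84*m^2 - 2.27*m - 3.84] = 2.52*m^3 + 6.78*m^2 + 5.68*m - 2.27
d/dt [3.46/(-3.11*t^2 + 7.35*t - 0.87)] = (21.5212*t - 25.431)/(3.11*t^2 - 7.35*t + 0.87)^2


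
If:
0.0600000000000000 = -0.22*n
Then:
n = -0.27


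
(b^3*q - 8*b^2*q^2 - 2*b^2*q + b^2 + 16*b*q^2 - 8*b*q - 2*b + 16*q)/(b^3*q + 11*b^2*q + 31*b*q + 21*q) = (b^3*q - 8*b^2*q^2 - 2*b^2*q + b^2 + 16*b*q^2 - 8*b*q - 2*b + 16*q)/(q*(b^3 + 11*b^2 + 31*b + 21))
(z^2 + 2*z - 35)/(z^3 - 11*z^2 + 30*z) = (z + 7)/(z*(z - 6))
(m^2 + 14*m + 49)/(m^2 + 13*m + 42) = (m + 7)/(m + 6)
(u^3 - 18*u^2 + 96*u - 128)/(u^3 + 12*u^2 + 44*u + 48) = (u^3 - 18*u^2 + 96*u - 128)/(u^3 + 12*u^2 + 44*u + 48)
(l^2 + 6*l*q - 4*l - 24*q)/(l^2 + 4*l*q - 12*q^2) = (4 - l)/(-l + 2*q)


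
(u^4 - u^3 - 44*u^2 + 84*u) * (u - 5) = u^5 - 6*u^4 - 39*u^3 + 304*u^2 - 420*u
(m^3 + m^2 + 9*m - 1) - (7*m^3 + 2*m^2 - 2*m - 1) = -6*m^3 - m^2 + 11*m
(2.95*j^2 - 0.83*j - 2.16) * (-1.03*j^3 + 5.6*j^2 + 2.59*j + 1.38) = -3.0385*j^5 + 17.3749*j^4 + 5.2173*j^3 - 10.1747*j^2 - 6.7398*j - 2.9808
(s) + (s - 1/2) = 2*s - 1/2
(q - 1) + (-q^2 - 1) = -q^2 + q - 2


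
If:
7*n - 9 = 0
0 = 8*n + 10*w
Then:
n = 9/7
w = -36/35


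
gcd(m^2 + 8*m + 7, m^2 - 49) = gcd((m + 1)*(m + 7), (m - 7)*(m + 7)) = m + 7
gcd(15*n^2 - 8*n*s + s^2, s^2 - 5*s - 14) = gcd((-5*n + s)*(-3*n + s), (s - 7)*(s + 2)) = 1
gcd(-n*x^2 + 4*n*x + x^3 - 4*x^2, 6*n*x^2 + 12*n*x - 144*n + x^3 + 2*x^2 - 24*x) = x - 4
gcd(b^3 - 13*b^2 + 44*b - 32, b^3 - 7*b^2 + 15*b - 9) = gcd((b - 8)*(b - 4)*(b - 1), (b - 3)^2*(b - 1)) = b - 1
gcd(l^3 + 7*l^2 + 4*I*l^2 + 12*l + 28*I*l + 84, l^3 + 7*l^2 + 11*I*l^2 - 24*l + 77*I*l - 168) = l + 7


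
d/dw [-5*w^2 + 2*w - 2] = 2 - 10*w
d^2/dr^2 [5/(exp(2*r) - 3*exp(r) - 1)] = 5*((3 - 4*exp(r))*(-exp(2*r) + 3*exp(r) + 1) - 2*(2*exp(r) - 3)^2*exp(r))*exp(r)/(-exp(2*r) + 3*exp(r) + 1)^3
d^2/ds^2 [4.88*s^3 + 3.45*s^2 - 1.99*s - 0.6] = 29.28*s + 6.9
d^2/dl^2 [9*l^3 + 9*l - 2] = 54*l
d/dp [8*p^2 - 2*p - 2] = 16*p - 2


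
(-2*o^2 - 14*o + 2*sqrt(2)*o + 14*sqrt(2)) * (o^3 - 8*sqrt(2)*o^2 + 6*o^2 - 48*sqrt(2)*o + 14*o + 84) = -2*o^5 - 26*o^4 + 18*sqrt(2)*o^4 - 144*o^3 + 234*sqrt(2)*o^3 - 780*o^2 + 784*sqrt(2)*o^2 - 2520*o + 364*sqrt(2)*o + 1176*sqrt(2)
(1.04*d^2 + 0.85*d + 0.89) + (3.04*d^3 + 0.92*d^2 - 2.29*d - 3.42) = 3.04*d^3 + 1.96*d^2 - 1.44*d - 2.53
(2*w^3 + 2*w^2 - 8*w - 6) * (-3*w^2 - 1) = -6*w^5 - 6*w^4 + 22*w^3 + 16*w^2 + 8*w + 6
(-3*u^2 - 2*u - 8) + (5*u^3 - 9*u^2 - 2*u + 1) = 5*u^3 - 12*u^2 - 4*u - 7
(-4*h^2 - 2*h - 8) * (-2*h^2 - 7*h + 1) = 8*h^4 + 32*h^3 + 26*h^2 + 54*h - 8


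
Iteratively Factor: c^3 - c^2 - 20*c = (c)*(c^2 - c - 20) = c*(c - 5)*(c + 4)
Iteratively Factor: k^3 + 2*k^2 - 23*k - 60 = (k - 5)*(k^2 + 7*k + 12) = (k - 5)*(k + 4)*(k + 3)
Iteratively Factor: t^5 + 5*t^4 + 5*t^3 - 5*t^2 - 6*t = (t + 1)*(t^4 + 4*t^3 + t^2 - 6*t) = (t + 1)*(t + 2)*(t^3 + 2*t^2 - 3*t) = (t - 1)*(t + 1)*(t + 2)*(t^2 + 3*t) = t*(t - 1)*(t + 1)*(t + 2)*(t + 3)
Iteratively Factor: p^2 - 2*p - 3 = (p - 3)*(p + 1)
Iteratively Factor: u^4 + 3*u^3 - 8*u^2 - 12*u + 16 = (u - 1)*(u^3 + 4*u^2 - 4*u - 16) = (u - 2)*(u - 1)*(u^2 + 6*u + 8) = (u - 2)*(u - 1)*(u + 4)*(u + 2)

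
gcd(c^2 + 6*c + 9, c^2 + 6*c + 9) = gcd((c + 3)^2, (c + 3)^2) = c^2 + 6*c + 9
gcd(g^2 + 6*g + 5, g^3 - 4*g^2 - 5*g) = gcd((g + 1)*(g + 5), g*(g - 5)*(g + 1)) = g + 1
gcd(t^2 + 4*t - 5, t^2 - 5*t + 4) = t - 1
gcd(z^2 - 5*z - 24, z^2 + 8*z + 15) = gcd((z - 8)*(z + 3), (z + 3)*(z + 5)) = z + 3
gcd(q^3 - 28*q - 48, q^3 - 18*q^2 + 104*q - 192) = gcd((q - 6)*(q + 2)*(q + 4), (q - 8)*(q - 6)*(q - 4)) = q - 6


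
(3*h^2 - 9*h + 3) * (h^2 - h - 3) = 3*h^4 - 12*h^3 + 3*h^2 + 24*h - 9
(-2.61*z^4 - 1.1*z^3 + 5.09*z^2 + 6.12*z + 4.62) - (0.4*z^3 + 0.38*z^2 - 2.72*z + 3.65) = -2.61*z^4 - 1.5*z^3 + 4.71*z^2 + 8.84*z + 0.97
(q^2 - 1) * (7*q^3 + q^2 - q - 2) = 7*q^5 + q^4 - 8*q^3 - 3*q^2 + q + 2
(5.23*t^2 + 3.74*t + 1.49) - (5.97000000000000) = 5.23*t^2 + 3.74*t - 4.48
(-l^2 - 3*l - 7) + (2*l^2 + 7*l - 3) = l^2 + 4*l - 10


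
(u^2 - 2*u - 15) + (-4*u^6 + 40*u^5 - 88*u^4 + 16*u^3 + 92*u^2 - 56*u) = -4*u^6 + 40*u^5 - 88*u^4 + 16*u^3 + 93*u^2 - 58*u - 15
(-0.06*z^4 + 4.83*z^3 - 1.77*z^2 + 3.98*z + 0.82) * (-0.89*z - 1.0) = 0.0534*z^5 - 4.2387*z^4 - 3.2547*z^3 - 1.7722*z^2 - 4.7098*z - 0.82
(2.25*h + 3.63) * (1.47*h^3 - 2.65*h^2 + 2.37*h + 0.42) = 3.3075*h^4 - 0.626399999999999*h^3 - 4.287*h^2 + 9.5481*h + 1.5246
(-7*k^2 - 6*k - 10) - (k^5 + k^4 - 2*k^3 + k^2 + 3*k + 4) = -k^5 - k^4 + 2*k^3 - 8*k^2 - 9*k - 14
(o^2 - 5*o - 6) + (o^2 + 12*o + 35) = 2*o^2 + 7*o + 29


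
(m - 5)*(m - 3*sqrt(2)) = m^2 - 5*m - 3*sqrt(2)*m + 15*sqrt(2)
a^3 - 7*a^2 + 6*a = a*(a - 6)*(a - 1)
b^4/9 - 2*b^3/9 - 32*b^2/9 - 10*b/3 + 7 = (b/3 + 1)^2*(b - 7)*(b - 1)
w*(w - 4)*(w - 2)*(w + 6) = w^4 - 28*w^2 + 48*w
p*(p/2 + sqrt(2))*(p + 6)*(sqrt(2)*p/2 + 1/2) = sqrt(2)*p^4/4 + 5*p^3/4 + 3*sqrt(2)*p^3/2 + sqrt(2)*p^2/2 + 15*p^2/2 + 3*sqrt(2)*p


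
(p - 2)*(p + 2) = p^2 - 4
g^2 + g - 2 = (g - 1)*(g + 2)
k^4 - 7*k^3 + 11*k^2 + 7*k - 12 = (k - 4)*(k - 3)*(k - 1)*(k + 1)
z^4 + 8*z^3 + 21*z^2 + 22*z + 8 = (z + 1)^2*(z + 2)*(z + 4)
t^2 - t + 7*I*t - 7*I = (t - 1)*(t + 7*I)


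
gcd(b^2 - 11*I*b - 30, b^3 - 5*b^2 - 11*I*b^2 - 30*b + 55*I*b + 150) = b^2 - 11*I*b - 30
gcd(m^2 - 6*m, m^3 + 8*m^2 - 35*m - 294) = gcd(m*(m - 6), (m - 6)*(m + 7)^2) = m - 6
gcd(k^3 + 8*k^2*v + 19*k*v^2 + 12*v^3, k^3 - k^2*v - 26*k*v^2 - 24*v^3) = k^2 + 5*k*v + 4*v^2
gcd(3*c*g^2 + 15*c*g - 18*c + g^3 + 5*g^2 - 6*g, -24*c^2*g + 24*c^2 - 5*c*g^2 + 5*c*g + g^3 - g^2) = 3*c*g - 3*c + g^2 - g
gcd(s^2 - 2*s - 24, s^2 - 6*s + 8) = 1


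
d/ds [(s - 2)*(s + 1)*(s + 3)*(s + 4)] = 4*s^3 + 18*s^2 + 6*s - 26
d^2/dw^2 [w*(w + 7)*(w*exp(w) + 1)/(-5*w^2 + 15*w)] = (-w^4*exp(w) - 3*w^3*exp(w) + 51*w^2*exp(w) - 57*w*exp(w) - 186*exp(w) - 20)/(5*(w^3 - 9*w^2 + 27*w - 27))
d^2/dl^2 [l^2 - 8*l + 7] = 2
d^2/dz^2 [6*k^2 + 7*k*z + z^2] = 2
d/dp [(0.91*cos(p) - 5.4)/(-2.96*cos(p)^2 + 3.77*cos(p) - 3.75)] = (-2.6936*cos(p)^2 + 31.968*cos(p) - 16.9455)*sin(p)/(8.7616*cos(p)^4 - 22.3184*cos(p)^3 + 36.4129*cos(p)^2 - 28.275*cos(p) + 14.0625)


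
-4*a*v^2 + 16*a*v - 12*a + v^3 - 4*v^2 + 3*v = (-4*a + v)*(v - 3)*(v - 1)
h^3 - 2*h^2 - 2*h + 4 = (h - 2)*(h - sqrt(2))*(h + sqrt(2))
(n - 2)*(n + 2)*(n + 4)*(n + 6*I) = n^4 + 4*n^3 + 6*I*n^3 - 4*n^2 + 24*I*n^2 - 16*n - 24*I*n - 96*I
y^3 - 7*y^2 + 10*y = y*(y - 5)*(y - 2)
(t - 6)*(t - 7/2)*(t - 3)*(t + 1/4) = t^4 - 49*t^3/4 + 371*t^2/8 - 405*t/8 - 63/4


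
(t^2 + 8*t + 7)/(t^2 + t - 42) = (t + 1)/(t - 6)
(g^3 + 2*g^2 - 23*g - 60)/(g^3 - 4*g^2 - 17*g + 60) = (g + 3)/(g - 3)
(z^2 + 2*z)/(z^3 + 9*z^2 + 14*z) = 1/(z + 7)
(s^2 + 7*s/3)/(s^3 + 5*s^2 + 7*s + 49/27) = 9*s/(9*s^2 + 24*s + 7)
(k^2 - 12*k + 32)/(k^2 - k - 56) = (k - 4)/(k + 7)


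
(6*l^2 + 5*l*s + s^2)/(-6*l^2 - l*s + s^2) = (3*l + s)/(-3*l + s)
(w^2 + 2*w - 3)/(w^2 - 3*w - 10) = (-w^2 - 2*w + 3)/(-w^2 + 3*w + 10)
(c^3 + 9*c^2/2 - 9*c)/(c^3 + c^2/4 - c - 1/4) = 2*c*(2*c^2 + 9*c - 18)/(4*c^3 + c^2 - 4*c - 1)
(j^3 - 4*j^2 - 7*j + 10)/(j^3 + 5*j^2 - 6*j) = (j^2 - 3*j - 10)/(j*(j + 6))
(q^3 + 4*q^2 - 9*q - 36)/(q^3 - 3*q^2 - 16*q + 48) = (q + 3)/(q - 4)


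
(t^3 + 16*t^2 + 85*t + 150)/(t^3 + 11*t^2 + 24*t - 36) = (t^2 + 10*t + 25)/(t^2 + 5*t - 6)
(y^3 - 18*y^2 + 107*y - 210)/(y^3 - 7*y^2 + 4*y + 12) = (y^2 - 12*y + 35)/(y^2 - y - 2)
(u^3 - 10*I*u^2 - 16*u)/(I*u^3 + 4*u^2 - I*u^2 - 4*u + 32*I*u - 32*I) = u*(-I*u - 2)/(u^2 + u*(-1 + 4*I) - 4*I)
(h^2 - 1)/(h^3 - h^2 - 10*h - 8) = (h - 1)/(h^2 - 2*h - 8)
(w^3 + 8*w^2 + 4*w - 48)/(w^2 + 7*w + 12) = (w^2 + 4*w - 12)/(w + 3)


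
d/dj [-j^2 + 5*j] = 5 - 2*j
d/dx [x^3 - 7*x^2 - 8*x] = 3*x^2 - 14*x - 8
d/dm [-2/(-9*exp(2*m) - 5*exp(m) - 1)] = (-36*exp(m) - 10)*exp(m)/(9*exp(2*m) + 5*exp(m) + 1)^2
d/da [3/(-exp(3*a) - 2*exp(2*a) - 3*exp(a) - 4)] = (9*exp(2*a) + 12*exp(a) + 9)*exp(a)/(exp(3*a) + 2*exp(2*a) + 3*exp(a) + 4)^2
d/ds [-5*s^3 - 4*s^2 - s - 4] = -15*s^2 - 8*s - 1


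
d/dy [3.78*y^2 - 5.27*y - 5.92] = 7.56*y - 5.27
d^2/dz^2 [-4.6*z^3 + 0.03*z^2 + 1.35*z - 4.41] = 0.06 - 27.6*z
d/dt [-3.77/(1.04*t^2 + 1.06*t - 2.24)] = (7.8416*t + 3.9962)/(1.04*t^2 + 1.06*t - 2.24)^2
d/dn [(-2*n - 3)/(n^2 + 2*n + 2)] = 2*(n^2 + 3*n + 1)/(n^4 + 4*n^3 + 8*n^2 + 8*n + 4)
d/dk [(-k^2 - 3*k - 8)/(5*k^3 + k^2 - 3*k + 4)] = (5*k^4 + 30*k^3 + 126*k^2 + 8*k - 36)/(25*k^6 + 10*k^5 - 29*k^4 + 34*k^3 + 17*k^2 - 24*k + 16)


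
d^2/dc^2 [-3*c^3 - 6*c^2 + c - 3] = -18*c - 12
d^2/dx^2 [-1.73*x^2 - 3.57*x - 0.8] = -3.46000000000000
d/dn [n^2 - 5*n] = 2*n - 5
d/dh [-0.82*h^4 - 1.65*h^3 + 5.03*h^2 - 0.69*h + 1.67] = -3.28*h^3 - 4.95*h^2 + 10.06*h - 0.69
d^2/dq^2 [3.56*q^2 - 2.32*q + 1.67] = 7.12000000000000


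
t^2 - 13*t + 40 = (t - 8)*(t - 5)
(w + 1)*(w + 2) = w^2 + 3*w + 2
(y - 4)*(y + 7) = y^2 + 3*y - 28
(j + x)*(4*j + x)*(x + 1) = 4*j^2*x + 4*j^2 + 5*j*x^2 + 5*j*x + x^3 + x^2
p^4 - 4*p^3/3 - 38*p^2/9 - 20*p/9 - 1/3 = (p - 3)*(p + 1/3)^2*(p + 1)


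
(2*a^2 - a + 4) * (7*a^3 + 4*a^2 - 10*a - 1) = 14*a^5 + a^4 + 4*a^3 + 24*a^2 - 39*a - 4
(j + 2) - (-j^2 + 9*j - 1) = j^2 - 8*j + 3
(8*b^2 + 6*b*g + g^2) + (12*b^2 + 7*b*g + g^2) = 20*b^2 + 13*b*g + 2*g^2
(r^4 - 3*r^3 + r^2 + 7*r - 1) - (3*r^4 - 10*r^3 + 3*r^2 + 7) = -2*r^4 + 7*r^3 - 2*r^2 + 7*r - 8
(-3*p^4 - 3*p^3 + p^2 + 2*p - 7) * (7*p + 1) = -21*p^5 - 24*p^4 + 4*p^3 + 15*p^2 - 47*p - 7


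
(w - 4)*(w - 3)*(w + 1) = w^3 - 6*w^2 + 5*w + 12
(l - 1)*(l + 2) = l^2 + l - 2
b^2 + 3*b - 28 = (b - 4)*(b + 7)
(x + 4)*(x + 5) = x^2 + 9*x + 20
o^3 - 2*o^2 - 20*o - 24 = (o - 6)*(o + 2)^2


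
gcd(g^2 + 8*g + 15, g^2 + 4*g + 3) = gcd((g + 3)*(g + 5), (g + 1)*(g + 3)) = g + 3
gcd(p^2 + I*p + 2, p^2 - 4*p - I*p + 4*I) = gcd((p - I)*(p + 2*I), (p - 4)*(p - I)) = p - I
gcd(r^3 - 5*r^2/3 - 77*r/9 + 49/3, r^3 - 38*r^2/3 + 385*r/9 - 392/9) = r^2 - 14*r/3 + 49/9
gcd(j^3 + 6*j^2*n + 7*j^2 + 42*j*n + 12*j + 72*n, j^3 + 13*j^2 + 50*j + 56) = j + 4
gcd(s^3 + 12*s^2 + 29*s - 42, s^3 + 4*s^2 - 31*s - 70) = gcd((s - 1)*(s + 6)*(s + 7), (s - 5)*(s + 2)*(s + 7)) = s + 7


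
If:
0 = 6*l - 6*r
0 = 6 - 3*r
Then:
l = 2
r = 2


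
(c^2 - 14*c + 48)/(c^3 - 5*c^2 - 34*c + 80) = (c - 6)/(c^2 + 3*c - 10)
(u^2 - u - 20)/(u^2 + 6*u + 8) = (u - 5)/(u + 2)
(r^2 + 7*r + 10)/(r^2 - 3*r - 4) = (r^2 + 7*r + 10)/(r^2 - 3*r - 4)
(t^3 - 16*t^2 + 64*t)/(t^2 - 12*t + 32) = t*(t - 8)/(t - 4)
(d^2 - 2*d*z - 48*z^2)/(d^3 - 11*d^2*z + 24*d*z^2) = (-d - 6*z)/(d*(-d + 3*z))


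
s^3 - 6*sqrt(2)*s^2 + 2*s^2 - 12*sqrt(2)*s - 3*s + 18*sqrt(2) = (s - 1)*(s + 3)*(s - 6*sqrt(2))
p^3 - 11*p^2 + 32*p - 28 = (p - 7)*(p - 2)^2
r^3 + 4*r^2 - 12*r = r*(r - 2)*(r + 6)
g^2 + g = g*(g + 1)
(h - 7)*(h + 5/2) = h^2 - 9*h/2 - 35/2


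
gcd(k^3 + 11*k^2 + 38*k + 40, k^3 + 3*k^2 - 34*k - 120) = k^2 + 9*k + 20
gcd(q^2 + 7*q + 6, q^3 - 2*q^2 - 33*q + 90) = q + 6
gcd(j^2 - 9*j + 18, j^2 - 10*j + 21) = j - 3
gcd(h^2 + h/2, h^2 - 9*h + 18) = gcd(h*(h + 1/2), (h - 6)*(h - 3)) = 1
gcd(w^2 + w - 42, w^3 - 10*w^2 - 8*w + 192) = w - 6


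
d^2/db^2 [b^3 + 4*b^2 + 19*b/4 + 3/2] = 6*b + 8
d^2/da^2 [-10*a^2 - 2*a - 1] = -20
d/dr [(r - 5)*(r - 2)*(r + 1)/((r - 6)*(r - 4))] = (r^4 - 20*r^3 + 129*r^2 - 308*r + 172)/(r^4 - 20*r^3 + 148*r^2 - 480*r + 576)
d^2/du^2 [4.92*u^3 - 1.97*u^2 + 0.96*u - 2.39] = 29.52*u - 3.94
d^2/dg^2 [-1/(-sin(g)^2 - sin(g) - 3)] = (-4*sin(g)^4 - 3*sin(g)^3 + 17*sin(g)^2 + 9*sin(g) - 4)/(sin(g)^2 + sin(g) + 3)^3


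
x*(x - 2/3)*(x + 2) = x^3 + 4*x^2/3 - 4*x/3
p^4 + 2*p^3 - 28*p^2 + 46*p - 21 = (p - 3)*(p - 1)^2*(p + 7)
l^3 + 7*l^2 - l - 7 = (l - 1)*(l + 1)*(l + 7)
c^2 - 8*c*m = c*(c - 8*m)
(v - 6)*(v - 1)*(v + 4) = v^3 - 3*v^2 - 22*v + 24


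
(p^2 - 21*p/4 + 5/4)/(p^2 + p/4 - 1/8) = 2*(p - 5)/(2*p + 1)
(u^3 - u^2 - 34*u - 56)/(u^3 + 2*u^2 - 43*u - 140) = (u + 2)/(u + 5)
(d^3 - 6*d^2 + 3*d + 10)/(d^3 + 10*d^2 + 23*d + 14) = (d^2 - 7*d + 10)/(d^2 + 9*d + 14)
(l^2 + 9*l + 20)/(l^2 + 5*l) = (l + 4)/l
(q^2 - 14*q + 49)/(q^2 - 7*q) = (q - 7)/q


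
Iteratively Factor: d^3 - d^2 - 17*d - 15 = (d - 5)*(d^2 + 4*d + 3) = (d - 5)*(d + 3)*(d + 1)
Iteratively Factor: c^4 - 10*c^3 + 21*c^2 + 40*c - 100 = (c - 5)*(c^3 - 5*c^2 - 4*c + 20) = (c - 5)*(c + 2)*(c^2 - 7*c + 10) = (c - 5)^2*(c + 2)*(c - 2)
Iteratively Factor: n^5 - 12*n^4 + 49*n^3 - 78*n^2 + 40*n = (n)*(n^4 - 12*n^3 + 49*n^2 - 78*n + 40) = n*(n - 1)*(n^3 - 11*n^2 + 38*n - 40) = n*(n - 4)*(n - 1)*(n^2 - 7*n + 10) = n*(n - 4)*(n - 2)*(n - 1)*(n - 5)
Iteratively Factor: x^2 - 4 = (x - 2)*(x + 2)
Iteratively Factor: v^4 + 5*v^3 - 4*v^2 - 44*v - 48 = (v + 4)*(v^3 + v^2 - 8*v - 12) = (v + 2)*(v + 4)*(v^2 - v - 6) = (v + 2)^2*(v + 4)*(v - 3)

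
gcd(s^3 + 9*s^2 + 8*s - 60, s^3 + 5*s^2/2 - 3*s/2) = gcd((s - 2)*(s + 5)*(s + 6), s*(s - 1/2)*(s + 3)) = 1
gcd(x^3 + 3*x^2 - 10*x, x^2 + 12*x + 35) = x + 5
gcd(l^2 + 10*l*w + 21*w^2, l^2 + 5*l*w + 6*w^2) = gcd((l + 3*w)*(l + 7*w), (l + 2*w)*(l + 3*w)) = l + 3*w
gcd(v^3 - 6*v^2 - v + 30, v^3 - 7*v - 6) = v^2 - v - 6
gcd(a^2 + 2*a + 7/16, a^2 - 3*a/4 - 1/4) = a + 1/4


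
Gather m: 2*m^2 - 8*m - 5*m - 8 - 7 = 2*m^2 - 13*m - 15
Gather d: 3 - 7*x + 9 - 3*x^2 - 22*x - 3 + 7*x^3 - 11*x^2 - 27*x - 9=7*x^3 - 14*x^2 - 56*x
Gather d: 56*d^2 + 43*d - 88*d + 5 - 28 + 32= 56*d^2 - 45*d + 9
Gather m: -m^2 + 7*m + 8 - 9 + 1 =-m^2 + 7*m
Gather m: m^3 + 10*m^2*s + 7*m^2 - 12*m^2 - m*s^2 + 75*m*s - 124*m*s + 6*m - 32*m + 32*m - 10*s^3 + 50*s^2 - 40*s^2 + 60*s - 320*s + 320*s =m^3 + m^2*(10*s - 5) + m*(-s^2 - 49*s + 6) - 10*s^3 + 10*s^2 + 60*s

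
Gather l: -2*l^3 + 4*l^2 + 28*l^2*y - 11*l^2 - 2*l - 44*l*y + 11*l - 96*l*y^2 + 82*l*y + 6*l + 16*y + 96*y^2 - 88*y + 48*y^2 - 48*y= -2*l^3 + l^2*(28*y - 7) + l*(-96*y^2 + 38*y + 15) + 144*y^2 - 120*y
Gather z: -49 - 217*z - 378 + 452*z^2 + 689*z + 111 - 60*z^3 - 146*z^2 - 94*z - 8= -60*z^3 + 306*z^2 + 378*z - 324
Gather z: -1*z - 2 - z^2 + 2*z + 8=-z^2 + z + 6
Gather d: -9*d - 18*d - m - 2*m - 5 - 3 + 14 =-27*d - 3*m + 6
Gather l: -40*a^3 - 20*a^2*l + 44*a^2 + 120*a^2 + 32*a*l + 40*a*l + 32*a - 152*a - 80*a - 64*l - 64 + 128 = -40*a^3 + 164*a^2 - 200*a + l*(-20*a^2 + 72*a - 64) + 64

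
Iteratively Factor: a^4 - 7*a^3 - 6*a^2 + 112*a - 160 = (a - 2)*(a^3 - 5*a^2 - 16*a + 80) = (a - 4)*(a - 2)*(a^2 - a - 20) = (a - 4)*(a - 2)*(a + 4)*(a - 5)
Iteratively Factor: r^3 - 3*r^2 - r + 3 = (r + 1)*(r^2 - 4*r + 3) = (r - 3)*(r + 1)*(r - 1)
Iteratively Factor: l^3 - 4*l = (l + 2)*(l^2 - 2*l) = (l - 2)*(l + 2)*(l)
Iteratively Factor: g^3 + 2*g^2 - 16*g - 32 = (g + 4)*(g^2 - 2*g - 8) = (g + 2)*(g + 4)*(g - 4)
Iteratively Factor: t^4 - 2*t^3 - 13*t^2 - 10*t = (t - 5)*(t^3 + 3*t^2 + 2*t) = (t - 5)*(t + 1)*(t^2 + 2*t) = t*(t - 5)*(t + 1)*(t + 2)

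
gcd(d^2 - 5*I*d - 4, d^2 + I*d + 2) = d - I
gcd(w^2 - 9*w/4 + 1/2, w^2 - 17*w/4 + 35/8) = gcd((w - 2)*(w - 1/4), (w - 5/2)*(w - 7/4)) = 1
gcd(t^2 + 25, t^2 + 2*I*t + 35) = t - 5*I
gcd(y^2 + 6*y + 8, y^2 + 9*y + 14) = y + 2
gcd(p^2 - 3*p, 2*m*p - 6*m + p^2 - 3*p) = p - 3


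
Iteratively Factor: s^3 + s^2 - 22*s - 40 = (s + 2)*(s^2 - s - 20) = (s - 5)*(s + 2)*(s + 4)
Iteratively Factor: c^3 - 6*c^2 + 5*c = (c)*(c^2 - 6*c + 5) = c*(c - 5)*(c - 1)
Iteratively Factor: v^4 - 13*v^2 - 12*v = (v - 4)*(v^3 + 4*v^2 + 3*v) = (v - 4)*(v + 3)*(v^2 + v) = (v - 4)*(v + 1)*(v + 3)*(v)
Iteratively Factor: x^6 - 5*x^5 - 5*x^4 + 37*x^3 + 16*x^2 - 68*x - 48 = (x + 1)*(x^5 - 6*x^4 + x^3 + 36*x^2 - 20*x - 48) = (x + 1)^2*(x^4 - 7*x^3 + 8*x^2 + 28*x - 48) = (x + 1)^2*(x + 2)*(x^3 - 9*x^2 + 26*x - 24) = (x - 4)*(x + 1)^2*(x + 2)*(x^2 - 5*x + 6) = (x - 4)*(x - 3)*(x + 1)^2*(x + 2)*(x - 2)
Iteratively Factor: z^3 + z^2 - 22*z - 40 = (z - 5)*(z^2 + 6*z + 8) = (z - 5)*(z + 2)*(z + 4)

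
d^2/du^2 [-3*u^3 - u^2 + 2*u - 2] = -18*u - 2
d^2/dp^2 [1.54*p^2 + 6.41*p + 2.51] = 3.08000000000000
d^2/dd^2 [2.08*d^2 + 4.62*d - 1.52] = 4.16000000000000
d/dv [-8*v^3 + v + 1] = 1 - 24*v^2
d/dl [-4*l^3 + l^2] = 2*l*(1 - 6*l)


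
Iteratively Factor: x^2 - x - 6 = (x + 2)*(x - 3)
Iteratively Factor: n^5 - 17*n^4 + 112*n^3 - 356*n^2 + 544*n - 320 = (n - 2)*(n^4 - 15*n^3 + 82*n^2 - 192*n + 160) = (n - 4)*(n - 2)*(n^3 - 11*n^2 + 38*n - 40) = (n - 5)*(n - 4)*(n - 2)*(n^2 - 6*n + 8) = (n - 5)*(n - 4)^2*(n - 2)*(n - 2)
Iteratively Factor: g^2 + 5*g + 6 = (g + 2)*(g + 3)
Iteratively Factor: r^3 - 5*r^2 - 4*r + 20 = (r + 2)*(r^2 - 7*r + 10) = (r - 5)*(r + 2)*(r - 2)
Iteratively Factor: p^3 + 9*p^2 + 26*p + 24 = (p + 3)*(p^2 + 6*p + 8) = (p + 2)*(p + 3)*(p + 4)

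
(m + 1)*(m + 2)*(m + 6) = m^3 + 9*m^2 + 20*m + 12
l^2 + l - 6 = (l - 2)*(l + 3)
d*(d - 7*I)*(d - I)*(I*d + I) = I*d^4 + 8*d^3 + I*d^3 + 8*d^2 - 7*I*d^2 - 7*I*d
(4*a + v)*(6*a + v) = 24*a^2 + 10*a*v + v^2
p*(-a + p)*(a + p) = -a^2*p + p^3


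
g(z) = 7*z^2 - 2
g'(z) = 14*z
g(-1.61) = 16.14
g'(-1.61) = -22.54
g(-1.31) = 10.01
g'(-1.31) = -18.34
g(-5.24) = 190.20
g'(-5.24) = -73.36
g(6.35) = 280.26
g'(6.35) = 88.90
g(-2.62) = 46.05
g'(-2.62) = -36.68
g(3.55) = 86.22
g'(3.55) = 49.70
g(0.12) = -1.90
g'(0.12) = 1.68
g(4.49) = 139.12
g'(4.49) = 62.86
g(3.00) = 61.00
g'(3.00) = 42.00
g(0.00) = -2.00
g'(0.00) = 0.00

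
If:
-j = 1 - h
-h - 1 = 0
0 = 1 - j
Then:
No Solution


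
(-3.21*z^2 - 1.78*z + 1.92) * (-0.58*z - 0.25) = 1.8618*z^3 + 1.8349*z^2 - 0.6686*z - 0.48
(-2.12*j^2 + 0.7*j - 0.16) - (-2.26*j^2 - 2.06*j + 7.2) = 0.14*j^2 + 2.76*j - 7.36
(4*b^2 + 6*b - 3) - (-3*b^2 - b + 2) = 7*b^2 + 7*b - 5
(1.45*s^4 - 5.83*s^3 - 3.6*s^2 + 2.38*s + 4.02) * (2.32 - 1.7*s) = -2.465*s^5 + 13.275*s^4 - 7.4056*s^3 - 12.398*s^2 - 1.3124*s + 9.3264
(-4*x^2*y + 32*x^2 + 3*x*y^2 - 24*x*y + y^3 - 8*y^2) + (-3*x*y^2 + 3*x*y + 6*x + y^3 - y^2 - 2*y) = -4*x^2*y + 32*x^2 - 21*x*y + 6*x + 2*y^3 - 9*y^2 - 2*y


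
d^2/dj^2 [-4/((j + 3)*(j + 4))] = 8*(-(j + 3)^2 - (j + 3)*(j + 4) - (j + 4)^2)/((j + 3)^3*(j + 4)^3)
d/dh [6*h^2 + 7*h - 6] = 12*h + 7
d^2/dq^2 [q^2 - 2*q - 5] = 2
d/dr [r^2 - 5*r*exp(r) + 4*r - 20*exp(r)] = -5*r*exp(r) + 2*r - 25*exp(r) + 4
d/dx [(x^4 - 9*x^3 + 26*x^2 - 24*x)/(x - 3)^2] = (2*x^3 - 15*x^2 + 36*x - 24)/(x^2 - 6*x + 9)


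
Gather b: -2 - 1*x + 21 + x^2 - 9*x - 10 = x^2 - 10*x + 9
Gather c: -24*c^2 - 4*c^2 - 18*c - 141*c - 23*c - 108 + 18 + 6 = -28*c^2 - 182*c - 84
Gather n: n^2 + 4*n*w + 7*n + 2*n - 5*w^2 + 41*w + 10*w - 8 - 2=n^2 + n*(4*w + 9) - 5*w^2 + 51*w - 10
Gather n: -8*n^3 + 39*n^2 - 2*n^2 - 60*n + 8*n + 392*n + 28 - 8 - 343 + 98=-8*n^3 + 37*n^2 + 340*n - 225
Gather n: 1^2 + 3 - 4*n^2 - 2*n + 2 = -4*n^2 - 2*n + 6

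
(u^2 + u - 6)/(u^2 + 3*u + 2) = (u^2 + u - 6)/(u^2 + 3*u + 2)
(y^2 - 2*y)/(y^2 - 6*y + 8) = y/(y - 4)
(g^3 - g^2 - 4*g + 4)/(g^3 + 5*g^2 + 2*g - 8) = (g - 2)/(g + 4)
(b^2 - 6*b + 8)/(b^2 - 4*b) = (b - 2)/b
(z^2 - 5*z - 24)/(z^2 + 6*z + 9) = (z - 8)/(z + 3)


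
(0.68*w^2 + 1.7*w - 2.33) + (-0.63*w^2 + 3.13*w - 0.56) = 0.05*w^2 + 4.83*w - 2.89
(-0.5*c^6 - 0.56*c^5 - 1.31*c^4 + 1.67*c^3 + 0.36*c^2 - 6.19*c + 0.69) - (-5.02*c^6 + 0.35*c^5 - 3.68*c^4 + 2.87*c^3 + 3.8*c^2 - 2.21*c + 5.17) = 4.52*c^6 - 0.91*c^5 + 2.37*c^4 - 1.2*c^3 - 3.44*c^2 - 3.98*c - 4.48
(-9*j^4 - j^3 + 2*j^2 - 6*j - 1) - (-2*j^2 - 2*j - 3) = -9*j^4 - j^3 + 4*j^2 - 4*j + 2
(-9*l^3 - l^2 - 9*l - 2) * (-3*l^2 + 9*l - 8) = 27*l^5 - 78*l^4 + 90*l^3 - 67*l^2 + 54*l + 16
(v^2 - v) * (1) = v^2 - v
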